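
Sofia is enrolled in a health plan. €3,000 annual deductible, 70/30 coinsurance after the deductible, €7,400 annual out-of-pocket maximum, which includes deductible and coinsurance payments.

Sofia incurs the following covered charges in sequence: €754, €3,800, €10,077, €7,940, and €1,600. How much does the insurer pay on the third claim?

#1 (€754): fully absorbed by the deductible. Patient owes €754 (running OOP €754). Plan pays €754 − €754 = €0.
#2 (€3,800): deductible takes €2,246, €1,554 remains; patient's 30% is €466.20. Cost to patient: €2,712.20. OOP to date €3,466.20. Insurer: €3,800 − €2,712.20 = €1,087.80.
#3 (€10,077): deductible already satisfied, so patient's share is 30% × €10,077 = €3,023.10. Cost to patient: €3,023.10. OOP to date €6,489.30. Insurer: €10,077 − €3,023.10 = €7,053.90.

€7,053.90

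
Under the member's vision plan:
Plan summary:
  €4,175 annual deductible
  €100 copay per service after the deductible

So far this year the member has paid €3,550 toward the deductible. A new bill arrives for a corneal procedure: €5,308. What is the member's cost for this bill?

€725

Deductible still to meet: €4,175 − €3,550 = €625.
That leaves €5,308 − €625 = €4,683 for the copay.
Copay on this service: €100.
So the member owes €625 + €100 = €725.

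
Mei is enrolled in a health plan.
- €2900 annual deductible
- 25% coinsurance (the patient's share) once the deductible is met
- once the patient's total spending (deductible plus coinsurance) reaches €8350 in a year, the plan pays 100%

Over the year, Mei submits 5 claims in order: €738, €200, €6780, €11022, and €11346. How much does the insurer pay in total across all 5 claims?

Bill 1, €738: entire amount goes to the deductible. Cost to patient: €738. OOP to date €738. Plan pays €738 − €738 = €0.
Bill 2, €200: entire amount goes to the deductible. Patient owes €200 (running OOP €938). Plan pays €200 − €200 = €0.
Bill 3, €6780: €1962 to deductible, leaving €4818; 25% of €4818 = €1204.50. Patient owes €3166.50 (running OOP €4104.50). Plan pays €6780 − €3166.50 = €3613.50.
Bill 4, €11022: deductible met; 25% of €11022 = €2755.50. Cost to patient: €2755.50. OOP to date €6860. Plan pays €11022 − €2755.50 = €8266.50.
Bill 5, €11346: deductible already satisfied, so patient's share is 25% × €11346 = €2836.50. OOP would hit €9696.50 > €8350, so the cap limits the patient to €8350 − €6860 = €1490. Insurer: €11346 − €1490 = €9856.
Insurer total: €0 + €0 + €3613.50 + €8266.50 + €9856 = €21736.

€21736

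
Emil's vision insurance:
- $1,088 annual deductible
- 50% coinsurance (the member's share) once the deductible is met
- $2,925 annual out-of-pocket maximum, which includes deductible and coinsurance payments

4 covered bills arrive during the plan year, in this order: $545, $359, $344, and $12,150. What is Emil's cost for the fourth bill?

$1,757

Claim 1 ($545): all of it applies to the deductible. Member pays $545; OOP now $545.
Claim 2 ($359): all of it applies to the deductible. Member pays $359; OOP now $904.
Claim 3 ($344): $184 to deductible, leaving $160; member's 50% is $80. Member owes $264 (running OOP $1,168).
Claim 4 ($12,150): 50% coinsurance on $12,150 = $6,075. OOP would hit $7,243 > $2,925, so the cap limits the member to $2,925 − $1,168 = $1,757.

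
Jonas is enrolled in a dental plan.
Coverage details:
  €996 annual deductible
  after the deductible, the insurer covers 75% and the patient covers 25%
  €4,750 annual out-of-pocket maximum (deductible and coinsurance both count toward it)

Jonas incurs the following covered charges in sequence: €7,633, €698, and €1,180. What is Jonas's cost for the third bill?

Claim 1 (€7,633): €996 to deductible, leaving €6,637; patient's 25% is €1,659.25. Patient owes €2,655.25 (running OOP €2,655.25).
Claim 2 (€698): deductible met; 25% of €698 = €174.50. Patient pays €174.50; OOP now €2,829.75.
Claim 3 (€1,180): deductible already satisfied, so patient's share is 25% × €1,180 = €295. Patient owes €295 (running OOP €3,124.75).

€295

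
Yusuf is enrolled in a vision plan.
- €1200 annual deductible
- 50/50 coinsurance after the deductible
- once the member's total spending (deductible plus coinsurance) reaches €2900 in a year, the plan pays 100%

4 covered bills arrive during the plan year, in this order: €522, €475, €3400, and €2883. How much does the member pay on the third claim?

€1801.50

#1 (€522): entire amount goes to the deductible. Cost to member: €522. OOP to date €522.
#2 (€475): entire amount goes to the deductible. Member owes €475 (running OOP €997).
#3 (€3400): €203 to deductible, leaving €3197; coinsurance €3197 × 50% = €1598.50. Member owes €1801.50 (running OOP €2798.50).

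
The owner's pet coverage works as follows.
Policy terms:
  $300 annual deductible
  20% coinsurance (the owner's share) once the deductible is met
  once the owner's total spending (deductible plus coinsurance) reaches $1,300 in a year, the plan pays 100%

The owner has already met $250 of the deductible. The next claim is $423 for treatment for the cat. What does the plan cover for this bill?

Deductible still to meet: $300 − $250 = $50.
The remaining $373 (= $423 − $50) moves to coinsurance.
Coinsurance: $373 × 20% = $74.60.
Owner responsibility before any cap: $50 + $74.60 = $124.60.
Year-to-date out-of-pocket becomes $250 + $124.60 = $374.60, still under the $1,300 maximum, so no cap applies.
Insurer pays the balance: $423 − $124.60 = $298.40.

$298.40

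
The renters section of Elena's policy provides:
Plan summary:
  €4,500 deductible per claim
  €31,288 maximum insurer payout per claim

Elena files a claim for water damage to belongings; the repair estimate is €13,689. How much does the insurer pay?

Less the €4,500 deductible: €13,689 − €4,500 = €9,189.
That's under the €31,288 cap, so the insurer reimburses the full €9,189.

€9,189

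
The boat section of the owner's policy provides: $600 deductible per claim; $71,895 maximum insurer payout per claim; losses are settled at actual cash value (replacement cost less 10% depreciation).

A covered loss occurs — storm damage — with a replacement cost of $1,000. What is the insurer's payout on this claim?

Depreciate 10%: the covered value is $1,000 × 0.9 = $900.
Subtract the deductible: $900 − $600 = $300.
$300 is within the $71,895 limit, so the insurer pays $300.

$300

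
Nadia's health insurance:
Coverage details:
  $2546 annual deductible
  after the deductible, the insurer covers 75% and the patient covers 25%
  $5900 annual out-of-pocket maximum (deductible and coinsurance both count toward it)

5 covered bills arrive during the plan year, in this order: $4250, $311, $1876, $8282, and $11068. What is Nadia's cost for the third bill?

$469

Claim 1 — $4250: deductible takes $2546, $1704 remains; 25% of $1704 = $426. Patient owes $2972 (running OOP $2972).
Claim 2 — $311: deductible met; 25% of $311 = $77.75. Patient pays $77.75; OOP now $3049.75.
Claim 3 — $1876: 25% coinsurance on $1876 = $469. Patient owes $469 (running OOP $3518.75).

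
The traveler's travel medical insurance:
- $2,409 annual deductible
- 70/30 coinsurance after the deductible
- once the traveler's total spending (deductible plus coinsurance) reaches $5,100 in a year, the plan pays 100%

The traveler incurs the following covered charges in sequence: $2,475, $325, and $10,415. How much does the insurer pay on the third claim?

Claim 1 — $2,475: $2,409 finishes the deductible; $66 goes to coinsurance; traveler's 30% is $19.80. Cost to traveler: $2,428.80. OOP to date $2,428.80. Insurer: $2,475 − $2,428.80 = $46.20.
Claim 2 — $325: 30% coinsurance on $325 = $97.50. Traveler owes $97.50 (running OOP $2,526.30). Plan pays $325 − $97.50 = $227.50.
Claim 3 — $10,415: deductible met; 30% of $10,415 = $3,124.50. That would push OOP to $5,650.80, over the $5,100 cap, so traveler pays $5,100 − $2,526.30 = $2,573.70. Plan pays $10,415 − $2,573.70 = $7,841.30.

$7,841.30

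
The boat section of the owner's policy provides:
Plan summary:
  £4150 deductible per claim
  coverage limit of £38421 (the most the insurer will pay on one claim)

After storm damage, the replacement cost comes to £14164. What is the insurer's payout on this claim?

£10014

Subtract the deductible: £14164 − £4150 = £10014.
£10014 is within the £38421 limit, so the insurer pays £10014.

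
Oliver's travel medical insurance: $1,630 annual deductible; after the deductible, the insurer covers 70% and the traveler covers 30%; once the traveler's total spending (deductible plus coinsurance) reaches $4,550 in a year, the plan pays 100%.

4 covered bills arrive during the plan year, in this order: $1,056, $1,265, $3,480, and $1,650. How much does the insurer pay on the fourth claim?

Claim 1 — $1,056: entire amount goes to the deductible. Cost to traveler: $1,056. OOP to date $1,056. Insurer: $1,056 − $1,056 = $0.
Claim 2 — $1,265: $574 finishes the deductible; $691 goes to coinsurance; 30% of $691 = $207.30. Traveler pays $781.30; OOP now $1,837.30. Insurer: $1,265 − $781.30 = $483.70.
Claim 3 — $3,480: deductible met; 30% of $3,480 = $1,044. Traveler pays $1,044; OOP now $2,881.30. Insurer: $3,480 − $1,044 = $2,436.
Claim 4 — $1,650: 30% coinsurance on $1,650 = $495. Traveler pays $495; OOP now $3,376.30. Plan pays $1,650 − $495 = $1,155.

$1,155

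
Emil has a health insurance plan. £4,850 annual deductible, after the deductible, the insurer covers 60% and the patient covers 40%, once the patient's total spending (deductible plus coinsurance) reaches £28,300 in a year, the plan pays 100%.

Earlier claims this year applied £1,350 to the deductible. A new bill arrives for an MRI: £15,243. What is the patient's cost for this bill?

£1,350 of the £4,850 deductible is already met, leaving £3,500.
The remaining £11,743 (= £15,243 − £3,500) moves to coinsurance.
Patient's 40% share of £11,743 is £4,697.20.
Patient responsibility before any cap: £3,500 + £4,697.20 = £8,197.20.
Total out-of-pocket so far would be £1,350 + £8,197.20 = £9,547.20, below the £28,300 cap — no reduction.

£8,197.20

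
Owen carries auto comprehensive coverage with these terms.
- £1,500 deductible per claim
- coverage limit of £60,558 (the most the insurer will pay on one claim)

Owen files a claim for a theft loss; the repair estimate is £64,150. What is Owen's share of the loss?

£3,592

Subtract the deductible: £64,150 − £1,500 = £62,650.
£62,650 exceeds the £60,558 limit, so the insurer pays the limit: £60,558.
Policyholder's share is the uncovered remainder: £64,150 − £60,558 = £3,592.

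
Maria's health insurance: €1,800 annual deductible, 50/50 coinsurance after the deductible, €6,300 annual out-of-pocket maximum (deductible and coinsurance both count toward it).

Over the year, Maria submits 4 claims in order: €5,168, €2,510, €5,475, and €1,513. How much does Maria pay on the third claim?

#1 (€5,168): €1,800 finishes the deductible; €3,368 goes to coinsurance; 50% of €3,368 = €1,684. Patient pays €3,484; OOP now €3,484.
#2 (€2,510): deductible already satisfied, so patient's share is 50% × €2,510 = €1,255. Patient pays €1,255; OOP now €4,739.
#3 (€5,475): deductible met; 50% of €5,475 = €2,737.50. That would push OOP to €7,476.50, over the €6,300 cap, so patient pays €6,300 − €4,739 = €1,561.

€1,561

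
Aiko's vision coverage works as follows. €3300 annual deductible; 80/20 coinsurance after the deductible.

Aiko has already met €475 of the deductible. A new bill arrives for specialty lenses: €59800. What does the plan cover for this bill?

€475 of the €3300 deductible is already met, leaving €2825.
After the €2825 deductible portion, €59800 − €2825 = €56975 is subject to coinsurance.
20% of €56975 = €11395 falls to the member.
Member responsibility: €2825 + €11395 = €14220.
The plan picks up €59800 − €14220 = €45580.

€45580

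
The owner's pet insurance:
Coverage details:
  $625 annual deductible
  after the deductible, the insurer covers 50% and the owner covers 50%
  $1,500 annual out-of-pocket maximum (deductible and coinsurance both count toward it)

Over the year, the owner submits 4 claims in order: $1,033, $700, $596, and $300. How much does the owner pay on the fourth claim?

Claim 1 ($1,033): $625 to deductible, leaving $408; owner's 50% is $204. Owner pays $829; OOP now $829.
Claim 2 ($700): deductible already satisfied, so owner's share is 50% × $700 = $350. Cost to owner: $350. OOP to date $1,179.
Claim 3 ($596): 50% coinsurance on $596 = $298. Cost to owner: $298. OOP to date $1,477.
Claim 4 ($300): deductible met; 50% of $300 = $150. That would push OOP to $1,627, over the $1,500 cap, so owner pays $1,500 − $1,477 = $23.

$23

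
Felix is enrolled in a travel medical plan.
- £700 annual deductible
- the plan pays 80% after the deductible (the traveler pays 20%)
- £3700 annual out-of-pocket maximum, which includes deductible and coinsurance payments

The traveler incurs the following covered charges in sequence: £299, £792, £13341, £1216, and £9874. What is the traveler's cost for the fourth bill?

Claim 1 (£299): entire amount goes to the deductible. Traveler owes £299 (running OOP £299).
Claim 2 (£792): deductible takes £401, £391 remains; coinsurance £391 × 20% = £78.20. Traveler owes £479.20 (running OOP £778.20).
Claim 3 (£13341): deductible met; 20% of £13341 = £2668.20. Traveler owes £2668.20 (running OOP £3446.40).
Claim 4 (£1216): deductible met; 20% of £1216 = £243.20. Traveler owes £243.20 (running OOP £3689.60).

£243.20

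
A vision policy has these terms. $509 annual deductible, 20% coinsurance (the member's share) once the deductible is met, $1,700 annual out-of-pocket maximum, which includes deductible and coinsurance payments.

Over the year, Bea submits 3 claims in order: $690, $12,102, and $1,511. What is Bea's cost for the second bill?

Claim 1 — $690: $509 finishes the deductible; $181 goes to coinsurance; 20% of $181 = $36.20. Member owes $545.20 (running OOP $545.20).
Claim 2 — $12,102: 20% coinsurance on $12,102 = $2,420.40. Adding that to $545.20 gives $2,965.60, past the $1,700 cap; member pays only $1,700 − $545.20 = $1,154.80.

$1,154.80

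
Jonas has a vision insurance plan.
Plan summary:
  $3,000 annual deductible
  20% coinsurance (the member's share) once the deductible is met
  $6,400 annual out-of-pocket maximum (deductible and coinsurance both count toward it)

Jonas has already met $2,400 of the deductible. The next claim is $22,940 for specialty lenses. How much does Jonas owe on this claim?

$4,000

Deductible still to meet: $3,000 − $2,400 = $600.
That leaves $22,940 − $600 = $22,340 for coinsurance.
20% of $22,340 = $4,468 falls to the member.
That puts the member's cost at $600 + $4,468 = $5,068 before any cap.
Adding $5,068 to the $2,400 already spent would give $7,468, which exceeds the $6,400 cap; the member pays just $6,400 − $2,400 = $4,000.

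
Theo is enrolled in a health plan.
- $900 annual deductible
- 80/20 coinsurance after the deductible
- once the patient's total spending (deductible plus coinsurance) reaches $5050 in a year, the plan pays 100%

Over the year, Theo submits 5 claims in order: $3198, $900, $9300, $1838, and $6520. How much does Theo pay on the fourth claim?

$367.60

Claim 1 ($3198): $900 to deductible, leaving $2298; patient's 20% is $459.60. Patient owes $1359.60 (running OOP $1359.60).
Claim 2 ($900): 20% coinsurance on $900 = $180. Cost to patient: $180. OOP to date $1539.60.
Claim 3 ($9300): 20% coinsurance on $9300 = $1860. Cost to patient: $1860. OOP to date $3399.60.
Claim 4 ($1838): deductible met; 20% of $1838 = $367.60. Cost to patient: $367.60. OOP to date $3767.20.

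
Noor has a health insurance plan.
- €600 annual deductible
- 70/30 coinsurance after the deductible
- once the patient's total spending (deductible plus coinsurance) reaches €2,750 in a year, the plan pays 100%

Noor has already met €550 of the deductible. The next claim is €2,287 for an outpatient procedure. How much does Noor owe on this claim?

Deductible still to meet: €600 − €550 = €50.
That leaves €2,287 − €50 = €2,237 for coinsurance.
Patient's 30% share of €2,237 is €671.10.
That puts the patient's cost at €50 + €671.10 = €721.10 before any cap.
Total out-of-pocket so far would be €550 + €721.10 = €1,271.10, below the €2,750 cap — no reduction.

€721.10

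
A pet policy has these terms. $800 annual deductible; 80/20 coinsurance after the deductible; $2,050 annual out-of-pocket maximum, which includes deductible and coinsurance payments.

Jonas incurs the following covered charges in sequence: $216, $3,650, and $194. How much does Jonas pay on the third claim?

$38.80

Claim 1 — $216: fully absorbed by the deductible. Cost to owner: $216. OOP to date $216.
Claim 2 — $3,650: $584 to deductible, leaving $3,066; owner's 20% is $613.20. Cost to owner: $1,197.20. OOP to date $1,413.20.
Claim 3 — $194: deductible already satisfied, so owner's share is 20% × $194 = $38.80. Owner owes $38.80 (running OOP $1,452).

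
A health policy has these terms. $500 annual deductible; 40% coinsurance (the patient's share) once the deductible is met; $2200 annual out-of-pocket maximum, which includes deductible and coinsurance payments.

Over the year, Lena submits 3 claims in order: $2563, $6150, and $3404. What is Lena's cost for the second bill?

$874.80

#1 ($2563): $500 finishes the deductible; $2063 goes to coinsurance; coinsurance $2063 × 40% = $825.20. Cost to patient: $1325.20. OOP to date $1325.20.
#2 ($6150): 40% coinsurance on $6150 = $2460. Adding that to $1325.20 gives $3785.20, past the $2200 cap; patient pays only $2200 − $1325.20 = $874.80.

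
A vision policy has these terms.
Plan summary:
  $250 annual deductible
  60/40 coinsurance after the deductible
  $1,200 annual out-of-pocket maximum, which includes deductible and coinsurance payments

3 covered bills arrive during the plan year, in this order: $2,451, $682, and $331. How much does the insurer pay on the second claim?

$612.40

#1 ($2,451): deductible takes $250, $2,201 remains; coinsurance $2,201 × 40% = $880.40. Cost to member: $1,130.40. OOP to date $1,130.40. Insurer: $2,451 − $1,130.40 = $1,320.60.
#2 ($682): deductible already satisfied, so member's share is 40% × $682 = $272.80. Adding that to $1,130.40 gives $1,403.20, past the $1,200 cap; member pays only $1,200 − $1,130.40 = $69.60. Insurer: $682 − $69.60 = $612.40.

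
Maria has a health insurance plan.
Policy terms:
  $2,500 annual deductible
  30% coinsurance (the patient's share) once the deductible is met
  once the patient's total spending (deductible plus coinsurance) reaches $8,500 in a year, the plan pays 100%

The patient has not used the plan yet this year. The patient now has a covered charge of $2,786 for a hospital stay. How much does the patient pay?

$2,585.80

Nothing has been paid toward the $2,500 deductible, so the first $2,500 of this charge is applied there.
After the $2,500 deductible portion, $2,786 − $2,500 = $286 is subject to coinsurance.
Patient's 30% share of $286 is $85.80.
So the patient owes $2,500 + $85.80 = $2,585.80 before any cap.
Total out-of-pocket so far would be $0 + $2,585.80 = $2,585.80, below the $8,500 cap — no reduction.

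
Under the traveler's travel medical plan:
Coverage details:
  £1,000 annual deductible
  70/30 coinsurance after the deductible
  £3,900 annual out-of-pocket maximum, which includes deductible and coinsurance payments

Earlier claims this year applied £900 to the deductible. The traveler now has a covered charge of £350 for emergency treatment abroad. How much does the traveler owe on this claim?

Remaining deductible: £1,000 − £900 = £100.
After the £100 deductible portion, £350 − £100 = £250 is subject to coinsurance.
Traveler's 30% share of £250 is £75.
That puts the traveler's cost at £100 + £75 = £175 before any cap.
Year-to-date out-of-pocket becomes £900 + £175 = £1,075, still under the £3,900 maximum, so no cap applies.

£175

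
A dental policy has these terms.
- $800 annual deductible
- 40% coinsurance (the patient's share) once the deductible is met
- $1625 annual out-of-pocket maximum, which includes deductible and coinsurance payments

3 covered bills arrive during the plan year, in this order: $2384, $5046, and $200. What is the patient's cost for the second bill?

Claim 1 — $2384: deductible takes $800, $1584 remains; 40% of $1584 = $633.60. Patient owes $1433.60 (running OOP $1433.60).
Claim 2 — $5046: deductible already satisfied, so patient's share is 40% × $5046 = $2018.40. That would push OOP to $3452, over the $1625 cap, so patient pays $1625 − $1433.60 = $191.40.

$191.40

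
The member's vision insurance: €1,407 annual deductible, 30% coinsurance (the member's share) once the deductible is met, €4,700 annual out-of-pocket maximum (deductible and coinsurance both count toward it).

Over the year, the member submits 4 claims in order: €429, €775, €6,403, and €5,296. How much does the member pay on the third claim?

Bill 1, €429: all of it applies to the deductible. Member pays €429; OOP now €429.
Bill 2, €775: all of it applies to the deductible. Member pays €775; OOP now €1,204.
Bill 3, €6,403: €203 finishes the deductible; €6,200 goes to coinsurance; 30% of €6,200 = €1,860. Member pays €2,063; OOP now €3,267.

€2,063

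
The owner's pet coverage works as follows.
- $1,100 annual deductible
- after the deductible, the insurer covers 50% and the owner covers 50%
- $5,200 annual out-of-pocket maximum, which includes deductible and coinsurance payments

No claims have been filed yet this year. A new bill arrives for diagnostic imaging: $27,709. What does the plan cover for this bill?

$22,509

The full $1,100 deductible is still open; $1,100 of this bill applies to it.
After the $1,100 deductible portion, $27,709 − $1,100 = $26,609 is subject to coinsurance.
Coinsurance: $26,609 × 50% = $13,304.50.
That puts the owner's cost at $1,100 + $13,304.50 = $14,404.50 before any cap.
That would bring total out-of-pocket to $14,404.50, past the $5,200 cap. The owner is capped at $5,200 − $0 = $5,200 on this claim.
The plan picks up $27,709 − $5,200 = $22,509.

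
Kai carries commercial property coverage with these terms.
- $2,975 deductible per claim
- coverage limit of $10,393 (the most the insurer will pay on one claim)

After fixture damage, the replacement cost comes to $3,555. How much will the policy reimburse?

After the deductible, $3,555 − $2,975 = $580 remains.
That's under the $10,393 cap, so the insurer reimburses the full $580.

$580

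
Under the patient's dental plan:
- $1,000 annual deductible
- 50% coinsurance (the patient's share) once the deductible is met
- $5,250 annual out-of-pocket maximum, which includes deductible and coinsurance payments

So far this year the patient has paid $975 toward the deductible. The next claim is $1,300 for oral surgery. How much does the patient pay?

Remaining deductible: $1,000 − $975 = $25.
That leaves $1,300 − $25 = $1,275 for coinsurance.
Coinsurance: $1,275 × 50% = $637.50.
That puts the patient's cost at $25 + $637.50 = $662.50 before any cap.
Total out-of-pocket so far would be $975 + $662.50 = $1,637.50, below the $5,250 cap — no reduction.

$662.50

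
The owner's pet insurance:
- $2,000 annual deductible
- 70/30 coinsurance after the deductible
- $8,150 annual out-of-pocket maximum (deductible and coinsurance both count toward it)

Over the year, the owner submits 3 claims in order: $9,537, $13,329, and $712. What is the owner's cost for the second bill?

$3,888.90

Bill 1, $9,537: deductible takes $2,000, $7,537 remains; coinsurance $7,537 × 30% = $2,261.10. Owner pays $4,261.10; OOP now $4,261.10.
Bill 2, $13,329: 30% coinsurance on $13,329 = $3,998.70. Adding that to $4,261.10 gives $8,259.80, past the $8,150 cap; owner pays only $8,150 − $4,261.10 = $3,888.90.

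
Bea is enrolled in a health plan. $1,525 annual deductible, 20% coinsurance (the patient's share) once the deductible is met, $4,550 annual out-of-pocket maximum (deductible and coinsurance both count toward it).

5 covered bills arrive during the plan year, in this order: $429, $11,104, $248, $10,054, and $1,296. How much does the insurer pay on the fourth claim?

Claim 1 — $429: fully absorbed by the deductible. Cost to patient: $429. OOP to date $429. Plan pays $429 − $429 = $0.
Claim 2 — $11,104: $1,096 finishes the deductible; $10,008 goes to coinsurance; patient's 20% is $2,001.60. Patient pays $3,097.60; OOP now $3,526.60. Plan pays $11,104 − $3,097.60 = $8,006.40.
Claim 3 — $248: 20% coinsurance on $248 = $49.60. Patient pays $49.60; OOP now $3,576.20. Plan pays $248 − $49.60 = $198.40.
Claim 4 — $10,054: deductible already satisfied, so patient's share is 20% × $10,054 = $2,010.80. That would push OOP to $5,587, over the $4,550 cap, so patient pays $4,550 − $3,576.20 = $973.80. Insurer: $10,054 − $973.80 = $9,080.20.

$9,080.20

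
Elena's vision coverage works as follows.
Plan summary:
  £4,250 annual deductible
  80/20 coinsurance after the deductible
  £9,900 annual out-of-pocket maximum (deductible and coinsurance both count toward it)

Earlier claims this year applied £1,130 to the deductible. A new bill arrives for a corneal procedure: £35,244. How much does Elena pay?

£8,770

£1,130 of the £4,250 deductible is already met, leaving £3,120.
After the £3,120 deductible portion, £35,244 − £3,120 = £32,124 is subject to coinsurance.
Member's 20% share of £32,124 is £6,424.80.
Member responsibility before any cap: £3,120 + £6,424.80 = £9,544.80.
That would bring total out-of-pocket to £10,674.80, past the £9,900 cap. The member is capped at £9,900 − £1,130 = £8,770 on this claim.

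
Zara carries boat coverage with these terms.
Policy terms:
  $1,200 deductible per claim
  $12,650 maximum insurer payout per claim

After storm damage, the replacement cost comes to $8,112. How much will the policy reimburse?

Subtract the deductible: $8,112 − $1,200 = $6,912.
That's under the $12,650 cap, so the insurer reimburses the full $6,912.

$6,912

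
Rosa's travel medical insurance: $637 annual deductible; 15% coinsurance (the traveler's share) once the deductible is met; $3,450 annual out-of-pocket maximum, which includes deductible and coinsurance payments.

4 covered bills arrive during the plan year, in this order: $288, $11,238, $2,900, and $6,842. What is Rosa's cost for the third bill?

Claim 1 ($288): fully absorbed by the deductible. Cost to traveler: $288. OOP to date $288.
Claim 2 ($11,238): $349 finishes the deductible; $10,889 goes to coinsurance; traveler's 15% is $1,633.35. Traveler owes $1,982.35 (running OOP $2,270.35).
Claim 3 ($2,900): deductible met; 15% of $2,900 = $435. Traveler pays $435; OOP now $2,705.35.

$435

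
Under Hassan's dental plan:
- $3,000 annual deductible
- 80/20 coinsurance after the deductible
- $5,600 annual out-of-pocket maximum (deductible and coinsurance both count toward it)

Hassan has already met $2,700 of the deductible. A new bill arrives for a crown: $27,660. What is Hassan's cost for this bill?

$2,900

Remaining deductible: $3,000 − $2,700 = $300.
The remaining $27,360 (= $27,660 − $300) moves to coinsurance.
20% of $27,360 = $5,472 falls to the patient.
So the patient owes $300 + $5,472 = $5,772 before any cap.
Year-to-date out-of-pocket would reach $2,700 + $5,772 = $8,472, above the $5,600 maximum, so the patient pays only $5,600 − $2,700 = $2,900.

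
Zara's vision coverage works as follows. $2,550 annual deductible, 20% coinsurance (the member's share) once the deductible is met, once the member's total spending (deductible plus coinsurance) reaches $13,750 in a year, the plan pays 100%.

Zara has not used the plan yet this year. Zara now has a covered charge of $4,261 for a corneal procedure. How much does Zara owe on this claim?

Deductible not yet touched, so the first $2,550 of the bill goes to the deductible.
The remaining $1,711 (= $4,261 − $2,550) moves to coinsurance.
20% of $1,711 = $342.20 falls to the member.
That puts the member's cost at $2,550 + $342.20 = $2,892.20 before any cap.
Cumulative spending $0 + $2,892.20 = $2,892.20 stays under the $13,750 maximum.

$2,892.20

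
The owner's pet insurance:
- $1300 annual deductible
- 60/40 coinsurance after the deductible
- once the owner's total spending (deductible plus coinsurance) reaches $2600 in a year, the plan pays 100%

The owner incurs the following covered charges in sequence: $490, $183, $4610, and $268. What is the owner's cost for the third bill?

#1 ($490): all of it applies to the deductible. Owner owes $490 (running OOP $490).
#2 ($183): fully absorbed by the deductible. Owner pays $183; OOP now $673.
#3 ($4610): $627 to deductible, leaving $3983; owner's 40% is $1593.20. Deductible plus coinsurance: $627 + $1593.20 = $2220.20. That would push OOP to $2893.20, over the $2600 cap, so owner pays $2600 − $673 = $1927.

$1927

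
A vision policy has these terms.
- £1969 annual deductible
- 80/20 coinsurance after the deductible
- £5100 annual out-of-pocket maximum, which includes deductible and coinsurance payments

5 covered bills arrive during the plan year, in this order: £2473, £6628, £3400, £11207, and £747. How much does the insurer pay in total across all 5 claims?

Bill 1, £2473: deductible takes £1969, £504 remains; coinsurance £504 × 20% = £100.80. Member owes £2069.80 (running OOP £2069.80). Insurer: £2473 − £2069.80 = £403.20.
Bill 2, £6628: deductible met; 20% of £6628 = £1325.60. Member owes £1325.60 (running OOP £3395.40). Insurer: £6628 − £1325.60 = £5302.40.
Bill 3, £3400: 20% coinsurance on £3400 = £680. Member owes £680 (running OOP £4075.40). Plan pays £3400 − £680 = £2720.
Bill 4, £11207: deductible met; 20% of £11207 = £2241.40. That would push OOP to £6316.80, over the £5100 cap, so member pays £5100 − £4075.40 = £1024.60. Plan pays £11207 − £1024.60 = £10182.40.
Bill 5, £747: deductible met; 20% of £747 = £149.40. OOP would hit £5249.40 > £5100, so the cap limits the member to £5100 − £5100 = £0. Insurer: £747 − £0 = £747.
Insurer total: £403.20 + £5302.40 + £2720 + £10182.40 + £747 = £19355.

£19355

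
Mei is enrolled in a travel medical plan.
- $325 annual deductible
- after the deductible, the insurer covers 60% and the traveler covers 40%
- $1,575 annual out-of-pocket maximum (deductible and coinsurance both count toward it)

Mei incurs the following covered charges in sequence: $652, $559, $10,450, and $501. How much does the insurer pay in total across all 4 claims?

Bill 1, $652: $325 to deductible, leaving $327; coinsurance $327 × 40% = $130.80. Cost to traveler: $455.80. OOP to date $455.80. Insurer: $652 − $455.80 = $196.20.
Bill 2, $559: 40% coinsurance on $559 = $223.60. Traveler pays $223.60; OOP now $679.40. Insurer: $559 − $223.60 = $335.40.
Bill 3, $10,450: deductible met; 40% of $10,450 = $4,180. Adding that to $679.40 gives $4,859.40, past the $1,575 cap; traveler pays only $1,575 − $679.40 = $895.60. Plan pays $10,450 − $895.60 = $9,554.40.
Bill 4, $501: deductible met; 40% of $501 = $200.40. OOP would hit $1,775.40 > $1,575, so the cap limits the traveler to $1,575 − $1,575 = $0. Plan pays $501 − $0 = $501.
Insurer total: $196.20 + $335.40 + $9,554.40 + $501 = $10,587.

$10,587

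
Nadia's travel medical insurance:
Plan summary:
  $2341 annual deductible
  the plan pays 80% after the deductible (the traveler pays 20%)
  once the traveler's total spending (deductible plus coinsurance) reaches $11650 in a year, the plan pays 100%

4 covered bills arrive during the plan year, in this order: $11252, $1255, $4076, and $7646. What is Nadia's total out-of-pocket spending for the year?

Claim 1 — $11252: $2341 to deductible, leaving $8911; 20% of $8911 = $1782.20. Traveler pays $4123.20; OOP now $4123.20.
Claim 2 — $1255: 20% coinsurance on $1255 = $251. Traveler pays $251; OOP now $4374.20.
Claim 3 — $4076: deductible met; 20% of $4076 = $815.20. Traveler pays $815.20; OOP now $5189.40.
Claim 4 — $7646: deductible met; 20% of $7646 = $1529.20. Cost to traveler: $1529.20. OOP to date $6718.60.
Summing the traveler's payments: $4123.20 + $251 + $815.20 + $1529.20 = $6718.60.

$6718.60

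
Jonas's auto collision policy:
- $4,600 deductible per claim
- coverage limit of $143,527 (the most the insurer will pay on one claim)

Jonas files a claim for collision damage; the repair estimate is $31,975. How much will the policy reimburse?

Less the $4,600 deductible: $31,975 − $4,600 = $27,375.
$27,375 is within the $143,527 limit, so the insurer pays $27,375.

$27,375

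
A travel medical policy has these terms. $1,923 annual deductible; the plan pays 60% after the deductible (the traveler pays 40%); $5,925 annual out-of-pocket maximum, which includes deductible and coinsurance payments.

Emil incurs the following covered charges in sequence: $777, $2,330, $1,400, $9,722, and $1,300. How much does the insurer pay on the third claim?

$840

Bill 1, $777: entire amount goes to the deductible. Traveler pays $777; OOP now $777. Plan pays $777 − $777 = $0.
Bill 2, $2,330: $1,146 to deductible, leaving $1,184; traveler's 40% is $473.60. Traveler owes $1,619.60 (running OOP $2,396.60). Insurer: $2,330 − $1,619.60 = $710.40.
Bill 3, $1,400: deductible already satisfied, so traveler's share is 40% × $1,400 = $560. Traveler pays $560; OOP now $2,956.60. Plan pays $1,400 − $560 = $840.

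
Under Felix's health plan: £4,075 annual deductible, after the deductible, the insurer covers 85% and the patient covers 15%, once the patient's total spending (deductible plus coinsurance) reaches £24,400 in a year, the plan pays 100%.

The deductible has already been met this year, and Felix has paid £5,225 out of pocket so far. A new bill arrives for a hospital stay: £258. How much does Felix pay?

The deductible is already satisfied, so the full bill goes to coinsurance.
15% of £258 = £38.70 falls to the patient.
Year-to-date out-of-pocket becomes £5,225 + £38.70 = £5,263.70, still under the £24,400 maximum, so no cap applies.

£38.70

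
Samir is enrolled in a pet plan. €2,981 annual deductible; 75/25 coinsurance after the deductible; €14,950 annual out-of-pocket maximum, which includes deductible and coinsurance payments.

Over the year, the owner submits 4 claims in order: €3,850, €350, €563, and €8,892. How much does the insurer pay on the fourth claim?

Claim 1 (€3,850): deductible takes €2,981, €869 remains; coinsurance €869 × 25% = €217.25. Owner pays €3,198.25; OOP now €3,198.25. Plan pays €3,850 − €3,198.25 = €651.75.
Claim 2 (€350): deductible already satisfied, so owner's share is 25% × €350 = €87.50. Owner owes €87.50 (running OOP €3,285.75). Insurer: €350 − €87.50 = €262.50.
Claim 3 (€563): deductible met; 25% of €563 = €140.75. Owner owes €140.75 (running OOP €3,426.50). Insurer: €563 − €140.75 = €422.25.
Claim 4 (€8,892): deductible already satisfied, so owner's share is 25% × €8,892 = €2,223. Owner owes €2,223 (running OOP €5,649.50). Plan pays €8,892 − €2,223 = €6,669.

€6,669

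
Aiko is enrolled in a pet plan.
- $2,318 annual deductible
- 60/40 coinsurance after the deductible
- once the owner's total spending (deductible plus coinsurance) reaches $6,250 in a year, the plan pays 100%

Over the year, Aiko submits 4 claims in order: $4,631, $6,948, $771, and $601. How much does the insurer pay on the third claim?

Claim 1 ($4,631): deductible takes $2,318, $2,313 remains; owner's 40% is $925.20. Owner owes $3,243.20 (running OOP $3,243.20). Insurer: $4,631 − $3,243.20 = $1,387.80.
Claim 2 ($6,948): deductible met; 40% of $6,948 = $2,779.20. Owner owes $2,779.20 (running OOP $6,022.40). Plan pays $6,948 − $2,779.20 = $4,168.80.
Claim 3 ($771): deductible met; 40% of $771 = $308.40. OOP would hit $6,330.80 > $6,250, so the cap limits the owner to $6,250 − $6,022.40 = $227.60. Plan pays $771 − $227.60 = $543.40.

$543.40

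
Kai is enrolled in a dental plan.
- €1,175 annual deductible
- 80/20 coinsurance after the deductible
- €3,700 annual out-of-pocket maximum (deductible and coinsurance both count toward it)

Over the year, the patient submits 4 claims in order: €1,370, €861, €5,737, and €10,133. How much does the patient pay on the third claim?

Bill 1, €1,370: €1,175 finishes the deductible; €195 goes to coinsurance; 20% of €195 = €39. Patient pays €1,214; OOP now €1,214.
Bill 2, €861: deductible already satisfied, so patient's share is 20% × €861 = €172.20. Patient pays €172.20; OOP now €1,386.20.
Bill 3, €5,737: deductible met; 20% of €5,737 = €1,147.40. Patient pays €1,147.40; OOP now €2,533.60.

€1,147.40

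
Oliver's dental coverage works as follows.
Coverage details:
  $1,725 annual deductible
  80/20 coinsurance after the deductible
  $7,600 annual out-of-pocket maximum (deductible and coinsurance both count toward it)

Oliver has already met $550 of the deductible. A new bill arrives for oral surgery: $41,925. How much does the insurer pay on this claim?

Deductible still to meet: $1,725 − $550 = $1,175.
After the $1,175 deductible portion, $41,925 − $1,175 = $40,750 is subject to coinsurance.
20% of $40,750 = $8,150 falls to the patient.
So the patient owes $1,175 + $8,150 = $9,325 before any cap.
Adding $9,325 to the $550 already spent would give $9,875, which exceeds the $7,600 cap; the patient pays just $7,600 − $550 = $7,050.
The plan picks up $41,925 − $7,050 = $34,875.

$34,875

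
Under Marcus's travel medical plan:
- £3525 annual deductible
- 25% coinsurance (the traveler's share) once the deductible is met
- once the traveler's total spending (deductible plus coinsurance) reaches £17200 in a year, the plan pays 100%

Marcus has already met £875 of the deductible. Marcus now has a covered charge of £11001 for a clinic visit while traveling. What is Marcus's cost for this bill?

Deductible still to meet: £3525 − £875 = £2650.
That leaves £11001 − £2650 = £8351 for coinsurance.
Coinsurance: £8351 × 25% = £2087.75.
Traveler responsibility before any cap: £2650 + £2087.75 = £4737.75.
Total out-of-pocket so far would be £875 + £4737.75 = £5612.75, below the £17200 cap — no reduction.

£4737.75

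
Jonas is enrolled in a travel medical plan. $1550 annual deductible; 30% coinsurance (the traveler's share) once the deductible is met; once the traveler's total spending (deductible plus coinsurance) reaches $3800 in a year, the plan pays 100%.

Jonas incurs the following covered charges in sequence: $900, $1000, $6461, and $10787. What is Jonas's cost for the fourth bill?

$206.70

#1 ($900): entire amount goes to the deductible. Cost to traveler: $900. OOP to date $900.
#2 ($1000): $650 finishes the deductible; $350 goes to coinsurance; coinsurance $350 × 30% = $105. Cost to traveler: $755. OOP to date $1655.
#3 ($6461): 30% coinsurance on $6461 = $1938.30. Traveler pays $1938.30; OOP now $3593.30.
#4 ($10787): deductible already satisfied, so traveler's share is 30% × $10787 = $3236.10. Adding that to $3593.30 gives $6829.40, past the $3800 cap; traveler pays only $3800 − $3593.30 = $206.70.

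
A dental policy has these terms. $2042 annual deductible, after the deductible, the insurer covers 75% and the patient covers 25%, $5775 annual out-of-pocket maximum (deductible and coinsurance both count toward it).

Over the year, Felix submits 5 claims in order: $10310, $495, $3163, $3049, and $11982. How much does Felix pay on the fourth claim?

$751.50

#1 ($10310): deductible takes $2042, $8268 remains; patient's 25% is $2067. Patient owes $4109 (running OOP $4109).
#2 ($495): 25% coinsurance on $495 = $123.75. Cost to patient: $123.75. OOP to date $4232.75.
#3 ($3163): deductible already satisfied, so patient's share is 25% × $3163 = $790.75. Patient owes $790.75 (running OOP $5023.50).
#4 ($3049): deductible already satisfied, so patient's share is 25% × $3049 = $762.25. OOP would hit $5785.75 > $5775, so the cap limits the patient to $5775 − $5023.50 = $751.50.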